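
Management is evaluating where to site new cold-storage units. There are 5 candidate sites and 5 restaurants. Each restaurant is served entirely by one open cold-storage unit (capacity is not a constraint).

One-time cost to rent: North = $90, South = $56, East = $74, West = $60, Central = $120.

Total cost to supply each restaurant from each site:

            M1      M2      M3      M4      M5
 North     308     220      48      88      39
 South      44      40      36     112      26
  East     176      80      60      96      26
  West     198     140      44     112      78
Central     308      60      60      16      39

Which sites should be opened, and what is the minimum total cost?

For any fixed open set, each restaurant goes to its cheapest open site; total = fixed + service.
{South}: M1→South 44, M2→South 40, M3→South 36, M4→South 112, M5→South 26. Service 258; fixed 56; total 314.
{South, Central}: M1→South 44, M2→South 40, M3→South 36, M4→Central 16, M5→South 26. Service 162; fixed 176; total 338.
{South, East}: service 242 + fixed 130 = 372
{North, South, East, West, Central}: M1→South 44, M2→South 40, M3→South 36, M4→Central 16, M5→South 26. Service 162; fixed 400; total 562.
No other subset beats 314.

Open South only; minimum total cost 314.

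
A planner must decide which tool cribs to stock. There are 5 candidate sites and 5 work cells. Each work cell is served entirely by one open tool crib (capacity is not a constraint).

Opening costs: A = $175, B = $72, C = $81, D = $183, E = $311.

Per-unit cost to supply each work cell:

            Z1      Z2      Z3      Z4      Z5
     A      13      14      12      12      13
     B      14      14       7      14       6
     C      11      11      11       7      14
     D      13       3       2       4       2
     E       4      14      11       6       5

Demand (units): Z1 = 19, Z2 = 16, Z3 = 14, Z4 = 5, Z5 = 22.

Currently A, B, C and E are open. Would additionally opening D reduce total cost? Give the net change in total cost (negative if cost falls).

Current service cost with {A, B, C, E}: 490.
Adding D: each work cell re-picks its cheapest; new service cost 216, saving 274.
Extra fixed cost: 183. Net change = 183 − 274 = -91.
(Totals: 1129 → 1038.)

Yes — net change −91 (cost falls by 91).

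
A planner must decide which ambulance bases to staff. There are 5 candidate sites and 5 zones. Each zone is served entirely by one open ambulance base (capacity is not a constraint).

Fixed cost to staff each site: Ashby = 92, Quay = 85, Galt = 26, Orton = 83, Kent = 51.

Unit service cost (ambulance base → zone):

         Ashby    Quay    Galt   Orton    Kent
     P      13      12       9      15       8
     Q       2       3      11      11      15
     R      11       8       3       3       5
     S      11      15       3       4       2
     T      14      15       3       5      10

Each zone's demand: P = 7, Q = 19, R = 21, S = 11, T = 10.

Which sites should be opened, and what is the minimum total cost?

Open Ashby and Galt; minimum total cost 345.

For any fixed open set, each zone goes to its cheapest open site; total = fixed + service.
{Ashby, Galt}: P→Galt 9·7=63, Q→Ashby 2·19=38, R→Galt 3·21=63, S→Galt 3·11=33, T→Galt 3·10=30. Service 227; fixed 118; total 345.
{Quay, Galt}: service 246 + fixed 111 = 357
{Ashby, Galt, Kent}: service 209 + fixed 169 = 378
{Ashby, Quay, Galt, Orton, Kent}: service 209 + fixed 337 = 546
No other subset beats 345.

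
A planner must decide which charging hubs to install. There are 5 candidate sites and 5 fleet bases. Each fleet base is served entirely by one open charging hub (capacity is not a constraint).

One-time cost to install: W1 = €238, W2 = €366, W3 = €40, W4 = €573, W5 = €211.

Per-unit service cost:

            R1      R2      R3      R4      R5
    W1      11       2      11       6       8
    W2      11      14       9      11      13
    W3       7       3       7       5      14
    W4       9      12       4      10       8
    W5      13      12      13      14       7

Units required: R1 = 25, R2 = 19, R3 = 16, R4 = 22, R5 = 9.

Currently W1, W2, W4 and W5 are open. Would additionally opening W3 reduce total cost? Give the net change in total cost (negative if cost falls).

Current service cost with {W1, W2, W4, W5}: 522.
Adding W3: each fleet base re-picks its cheapest; new service cost 450, saving 72.
Extra fixed cost: 40. Net change = 40 − 72 = -32.
(Totals: 1910 → 1878.)

Yes — net change −32 (cost falls by 32).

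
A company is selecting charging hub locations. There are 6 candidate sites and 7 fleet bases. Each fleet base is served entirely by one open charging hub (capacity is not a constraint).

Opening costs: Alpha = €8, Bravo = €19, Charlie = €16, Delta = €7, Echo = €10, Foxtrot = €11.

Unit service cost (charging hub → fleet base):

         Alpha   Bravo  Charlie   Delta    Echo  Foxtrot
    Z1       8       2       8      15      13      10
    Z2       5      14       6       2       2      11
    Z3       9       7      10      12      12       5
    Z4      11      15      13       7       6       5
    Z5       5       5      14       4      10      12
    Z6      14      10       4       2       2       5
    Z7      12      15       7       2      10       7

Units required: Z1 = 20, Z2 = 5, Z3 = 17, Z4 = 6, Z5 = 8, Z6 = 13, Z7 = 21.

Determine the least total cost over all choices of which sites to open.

For any fixed open set, each fleet base goes to its cheapest open site; total = fixed + service.
{Bravo, Delta, Foxtrot}: Z1→Bravo 2·20=40, Z2→Delta 2·5=10, Z3→Foxtrot 5·17=85, Z4→Foxtrot 5·6=30, Z5→Delta 4·8=32, Z6→Delta 2·13=26, Z7→Delta 2·21=42. Service 265; fixed 37; total 302.
{Alpha, Bravo, Delta, Foxtrot}: service 265 + fixed 45 = 310
{Bravo, Delta, Echo, Foxtrot}: Z1→Bravo 2·20=40, Z2→Delta 2·5=10, Z3→Foxtrot 5·17=85, Z4→Foxtrot 5·6=30, Z5→Delta 4·8=32, Z6→Delta 2·13=26, Z7→Delta 2·21=42. Service 265; fixed 47; total 312.
{Alpha, Bravo, Charlie, Delta, Echo, Foxtrot}: Z1→Bravo 2·20=40, Z2→Delta 2·5=10, Z3→Foxtrot 5·17=85, Z4→Foxtrot 5·6=30, Z5→Delta 4·8=32, Z6→Delta 2·13=26, Z7→Delta 2·21=42. Service 265; fixed 71; total 336.
No other subset beats 302.

Minimum total cost: 302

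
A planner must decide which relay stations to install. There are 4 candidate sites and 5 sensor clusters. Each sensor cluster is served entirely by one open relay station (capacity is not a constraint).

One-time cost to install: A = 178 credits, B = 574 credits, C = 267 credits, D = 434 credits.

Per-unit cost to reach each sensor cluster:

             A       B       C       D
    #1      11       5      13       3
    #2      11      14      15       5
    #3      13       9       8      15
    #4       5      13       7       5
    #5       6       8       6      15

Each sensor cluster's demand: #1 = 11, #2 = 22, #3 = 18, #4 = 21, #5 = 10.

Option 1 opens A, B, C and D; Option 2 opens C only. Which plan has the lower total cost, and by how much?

Option 2 is cheaper by 814.

Option 1: {A, B, C, D}: #1→D 3·11=33, #2→D 5·22=110, #3→C 8·18=144, #4→A 5·21=105, #5→A 6·10=60. Service 452; fixed 1453; total 1905.
Option 2: {C}: #1→C 13·11=143, #2→C 15·22=330, #3→C 8·18=144, #4→C 7·21=147, #5→C 6·10=60. Service 824; fixed 267; total 1091.
Difference: |1905 − 1091| = 814.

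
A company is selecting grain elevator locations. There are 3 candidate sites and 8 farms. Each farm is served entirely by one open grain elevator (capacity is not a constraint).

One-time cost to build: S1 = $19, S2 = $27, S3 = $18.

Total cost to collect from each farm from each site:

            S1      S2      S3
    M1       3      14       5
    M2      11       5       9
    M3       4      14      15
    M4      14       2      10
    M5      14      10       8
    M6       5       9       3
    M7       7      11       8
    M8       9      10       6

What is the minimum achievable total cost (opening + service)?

Minimum total cost: 82

For any fixed open set, each farm goes to its cheapest open site; total = fixed + service.
{S3}: M1→S3 5, M2→S3 9, M3→S3 15, M4→S3 10, M5→S3 8, M6→S3 3, M7→S3 8, M8→S3 6. Service 64; fixed 18; total 82.
{S1}: service 67 + fixed 19 = 86
{S1, S3}: service 50 + fixed 37 = 87
{S1, S2, S3}: M1→S1 3, M2→S2 5, M3→S1 4, M4→S2 2, M5→S3 8, M6→S3 3, M7→S1 7, M8→S3 6. Service 38; fixed 64; total 102.
No other subset beats 82.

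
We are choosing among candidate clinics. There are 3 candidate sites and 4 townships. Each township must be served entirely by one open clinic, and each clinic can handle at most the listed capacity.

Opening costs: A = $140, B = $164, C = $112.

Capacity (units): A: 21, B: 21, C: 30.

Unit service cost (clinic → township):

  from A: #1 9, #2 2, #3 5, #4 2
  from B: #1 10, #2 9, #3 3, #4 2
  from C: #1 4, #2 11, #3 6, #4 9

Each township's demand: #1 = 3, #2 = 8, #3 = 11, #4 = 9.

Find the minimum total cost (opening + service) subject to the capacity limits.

Open {A, C}: #1→C 4·3=12, #2→A 2·8=16, #3→C 6·11=66, #4→A 2·9=18.
Loads: A carries 17/21, C carries 14/30. Service 112; fixed 252; total 364.
Next best feasible plan costs 379.

Minimum total cost: 364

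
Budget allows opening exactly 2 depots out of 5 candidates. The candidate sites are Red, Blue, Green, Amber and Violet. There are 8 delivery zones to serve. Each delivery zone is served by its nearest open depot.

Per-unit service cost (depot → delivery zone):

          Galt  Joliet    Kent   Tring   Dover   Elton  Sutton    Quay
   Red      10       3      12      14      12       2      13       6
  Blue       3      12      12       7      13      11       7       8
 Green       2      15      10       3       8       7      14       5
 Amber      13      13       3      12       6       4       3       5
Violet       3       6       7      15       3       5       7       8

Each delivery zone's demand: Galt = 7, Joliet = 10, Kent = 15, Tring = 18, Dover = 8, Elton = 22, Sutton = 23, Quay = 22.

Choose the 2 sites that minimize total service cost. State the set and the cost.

Choose Green and Amber; total service cost 558.

With exactly 2 open, each delivery zone uses its cheapest among the chosen.
{Green, Amber}: Galt→Green 2·7=14, Joliet→Amber 13·10=130, Kent→Amber 3·15=45, Tring→Green 3·18=54, Dover→Amber 6·8=48, Elton→Amber 4·22=88, Sutton→Amber 3·23=69, Quay→Green 5·22=110. Service cost 558.
{Blue, Amber}: service cost 627
{Red, Amber}: service cost 632
Among all 10 size-2 choices, {Green, Amber} is lowest.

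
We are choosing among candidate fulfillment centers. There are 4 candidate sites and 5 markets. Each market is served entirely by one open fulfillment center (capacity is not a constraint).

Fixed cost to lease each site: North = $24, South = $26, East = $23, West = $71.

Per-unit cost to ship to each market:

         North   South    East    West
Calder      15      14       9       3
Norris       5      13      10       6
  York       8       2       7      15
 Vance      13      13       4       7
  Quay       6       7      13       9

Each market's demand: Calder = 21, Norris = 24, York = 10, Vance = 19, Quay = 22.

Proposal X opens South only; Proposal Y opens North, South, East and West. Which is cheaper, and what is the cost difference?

Proposal X: {South}: Calder→South 14·21=294, Norris→South 13·24=312, York→South 2·10=20, Vance→South 13·19=247, Quay→South 7·22=154. Service 1027; fixed 26; total 1053.
Proposal Y: {North, South, East, West}: Calder→West 3·21=63, Norris→North 5·24=120, York→South 2·10=20, Vance→East 4·19=76, Quay→North 6·22=132. Service 411; fixed 144; total 555.
Difference: |1053 − 555| = 498.

Proposal Y is cheaper by 498.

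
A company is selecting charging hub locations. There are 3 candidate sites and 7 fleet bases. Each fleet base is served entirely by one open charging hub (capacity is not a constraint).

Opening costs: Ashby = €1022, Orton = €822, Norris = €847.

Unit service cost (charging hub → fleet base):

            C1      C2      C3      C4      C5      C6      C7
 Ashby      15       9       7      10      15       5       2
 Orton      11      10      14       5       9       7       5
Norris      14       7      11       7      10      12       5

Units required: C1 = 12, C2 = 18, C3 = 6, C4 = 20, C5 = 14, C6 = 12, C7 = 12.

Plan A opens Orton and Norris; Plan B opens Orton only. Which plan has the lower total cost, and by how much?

Plan B is cheaper by 775.

Plan A: {Orton, Norris}: C1→Orton 11·12=132, C2→Norris 7·18=126, C3→Norris 11·6=66, C4→Orton 5·20=100, C5→Orton 9·14=126, C6→Orton 7·12=84, C7→Orton 5·12=60. Service 694; fixed 1669; total 2363.
Plan B: {Orton}: C1→Orton 11·12=132, C2→Orton 10·18=180, C3→Orton 14·6=84, C4→Orton 5·20=100, C5→Orton 9·14=126, C6→Orton 7·12=84, C7→Orton 5·12=60. Service 766; fixed 822; total 1588.
Difference: |2363 − 1588| = 775.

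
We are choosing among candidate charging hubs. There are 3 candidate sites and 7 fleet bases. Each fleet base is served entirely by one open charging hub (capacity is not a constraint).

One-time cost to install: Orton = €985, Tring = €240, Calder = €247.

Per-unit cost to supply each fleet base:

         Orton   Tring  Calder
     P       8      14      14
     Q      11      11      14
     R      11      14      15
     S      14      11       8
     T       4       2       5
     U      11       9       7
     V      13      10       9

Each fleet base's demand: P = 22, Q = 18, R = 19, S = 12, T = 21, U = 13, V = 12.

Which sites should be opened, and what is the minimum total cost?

Open Tring only; minimum total cost 1423.

For any fixed open set, each fleet base goes to its cheapest open site; total = fixed + service.
{Tring}: P→Tring 14·22=308, Q→Tring 11·18=198, R→Tring 14·19=266, S→Tring 11·12=132, T→Tring 2·21=42, U→Tring 9·13=117, V→Tring 10·12=120. Service 1183; fixed 240; total 1423.
{Calder}: P→Calder 14·22=308, Q→Calder 14·18=252, R→Calder 15·19=285, S→Calder 8·12=96, T→Calder 5·21=105, U→Calder 7·13=91, V→Calder 9·12=108. Service 1245; fixed 247; total 1492.
{Tring, Calder}: service 1109 + fixed 487 = 1596
{Orton, Tring, Calder}: P→Orton 8·22=176, Q→Orton 11·18=198, R→Orton 11·19=209, S→Calder 8·12=96, T→Tring 2·21=42, U→Calder 7·13=91, V→Calder 9·12=108. Service 920; fixed 1472; total 2392.
No other subset beats 1423.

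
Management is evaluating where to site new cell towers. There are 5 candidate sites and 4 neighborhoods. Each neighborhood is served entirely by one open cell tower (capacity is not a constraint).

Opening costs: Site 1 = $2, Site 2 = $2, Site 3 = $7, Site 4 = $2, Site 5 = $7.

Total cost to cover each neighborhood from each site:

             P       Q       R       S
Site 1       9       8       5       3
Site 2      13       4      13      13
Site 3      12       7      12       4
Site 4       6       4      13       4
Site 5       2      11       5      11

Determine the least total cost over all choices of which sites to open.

For any fixed open set, each neighborhood goes to its cheapest open site; total = fixed + service.
{Site 1, Site 4}: P→Site 4 6, Q→Site 4 4, R→Site 1 5, S→Site 1 3. Service 18; fixed 4; total 22.
{Site 1, Site 2, Site 4}: P→Site 4 6, Q→Site 2 4, R→Site 1 5, S→Site 1 3. Service 18; fixed 6; total 24.
{Site 4, Site 5}: service 15 + fixed 9 = 24
{Site 1, Site 2, Site 3, Site 4, Site 5}: service 14 + fixed 20 = 34
No other subset beats 22.

Minimum total cost: 22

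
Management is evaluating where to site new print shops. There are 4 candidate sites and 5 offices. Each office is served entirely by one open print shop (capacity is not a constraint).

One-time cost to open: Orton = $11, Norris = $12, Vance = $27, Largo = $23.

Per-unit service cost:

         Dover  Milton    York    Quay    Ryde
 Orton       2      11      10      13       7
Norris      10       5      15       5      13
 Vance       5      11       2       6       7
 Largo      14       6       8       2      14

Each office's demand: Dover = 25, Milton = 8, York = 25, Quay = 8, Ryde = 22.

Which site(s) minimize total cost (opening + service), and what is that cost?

Open Orton, Vance and Largo; minimum total cost 379.

For any fixed open set, each office goes to its cheapest open site; total = fixed + service.
{Orton, Vance, Largo}: Dover→Orton 2·25=50, Milton→Largo 6·8=48, York→Vance 2·25=50, Quay→Largo 2·8=16, Ryde→Orton 7·22=154. Service 318; fixed 61; total 379.
{Orton, Norris, Vance, Largo}: service 310 + fixed 73 = 383
{Orton, Norris, Vance}: Dover→Orton 2·25=50, Milton→Norris 5·8=40, York→Vance 2·25=50, Quay→Norris 5·8=40, Ryde→Orton 7·22=154. Service 334; fixed 50; total 384.
{Orton}: Dover→Orton 2·25=50, Milton→Orton 11·8=88, York→Orton 10·25=250, Quay→Orton 13·8=104, Ryde→Orton 7·22=154. Service 646; fixed 11; total 657.
No other subset beats 379.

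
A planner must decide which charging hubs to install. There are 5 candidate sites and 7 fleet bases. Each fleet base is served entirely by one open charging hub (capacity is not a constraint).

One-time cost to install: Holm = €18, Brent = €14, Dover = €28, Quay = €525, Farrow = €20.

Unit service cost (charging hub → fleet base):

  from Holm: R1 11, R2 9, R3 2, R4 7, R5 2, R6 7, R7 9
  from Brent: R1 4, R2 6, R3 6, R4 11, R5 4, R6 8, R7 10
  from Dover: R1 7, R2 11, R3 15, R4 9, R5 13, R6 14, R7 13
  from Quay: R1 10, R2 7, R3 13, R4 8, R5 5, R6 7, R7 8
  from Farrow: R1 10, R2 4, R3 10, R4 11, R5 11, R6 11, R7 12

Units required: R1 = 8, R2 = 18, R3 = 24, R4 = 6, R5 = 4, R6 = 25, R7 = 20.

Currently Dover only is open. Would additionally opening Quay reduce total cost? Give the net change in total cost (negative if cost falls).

Current service cost with {Dover}: 1330.
Adding Quay: each fleet base re-picks its cheapest; new service cost 897, saving 433.
Extra fixed cost: 525. Net change = 525 − 433 = 92.
(Totals: 1358 → 1450.)

No — net change +92 (cost rises by 92).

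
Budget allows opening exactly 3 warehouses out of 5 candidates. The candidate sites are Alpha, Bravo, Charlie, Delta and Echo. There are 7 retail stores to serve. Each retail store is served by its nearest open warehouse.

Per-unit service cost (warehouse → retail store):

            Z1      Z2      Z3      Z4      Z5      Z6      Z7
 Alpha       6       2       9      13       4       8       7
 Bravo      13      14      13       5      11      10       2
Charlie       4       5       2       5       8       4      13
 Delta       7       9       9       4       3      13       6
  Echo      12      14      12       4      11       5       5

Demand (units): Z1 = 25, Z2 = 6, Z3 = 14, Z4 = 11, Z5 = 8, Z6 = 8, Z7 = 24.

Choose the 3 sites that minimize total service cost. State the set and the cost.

Choose Bravo, Charlie and Delta; total service cost 306.

With exactly 3 open, each retail store uses its cheapest among the chosen.
{Bravo, Charlie, Delta}: Z1→Charlie 4·25=100, Z2→Charlie 5·6=30, Z3→Charlie 2·14=28, Z4→Delta 4·11=44, Z5→Delta 3·8=24, Z6→Charlie 4·8=32, Z7→Bravo 2·24=48. Service cost 306.
{Alpha, Bravo, Charlie}: service cost 307
{Bravo, Charlie, Echo}: service cost 346
Among all 10 size-3 choices, {Bravo, Charlie, Delta} is lowest.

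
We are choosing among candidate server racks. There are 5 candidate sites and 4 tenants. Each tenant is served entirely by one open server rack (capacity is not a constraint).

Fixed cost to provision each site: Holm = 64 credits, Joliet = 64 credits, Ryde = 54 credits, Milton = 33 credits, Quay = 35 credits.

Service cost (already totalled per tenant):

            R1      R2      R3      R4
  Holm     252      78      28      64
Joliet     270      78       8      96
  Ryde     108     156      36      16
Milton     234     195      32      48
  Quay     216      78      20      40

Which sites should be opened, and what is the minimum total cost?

Open Ryde and Quay; minimum total cost 311.

For any fixed open set, each tenant goes to its cheapest open site; total = fixed + service.
{Ryde, Quay}: R1→Ryde 108, R2→Quay 78, R3→Quay 20, R4→Ryde 16. Service 222; fixed 89; total 311.
{Joliet, Ryde}: service 210 + fixed 118 = 328
{Ryde, Milton, Quay}: service 222 + fixed 122 = 344
{Holm, Joliet, Ryde, Milton, Quay}: service 210 + fixed 250 = 460
No other subset beats 311.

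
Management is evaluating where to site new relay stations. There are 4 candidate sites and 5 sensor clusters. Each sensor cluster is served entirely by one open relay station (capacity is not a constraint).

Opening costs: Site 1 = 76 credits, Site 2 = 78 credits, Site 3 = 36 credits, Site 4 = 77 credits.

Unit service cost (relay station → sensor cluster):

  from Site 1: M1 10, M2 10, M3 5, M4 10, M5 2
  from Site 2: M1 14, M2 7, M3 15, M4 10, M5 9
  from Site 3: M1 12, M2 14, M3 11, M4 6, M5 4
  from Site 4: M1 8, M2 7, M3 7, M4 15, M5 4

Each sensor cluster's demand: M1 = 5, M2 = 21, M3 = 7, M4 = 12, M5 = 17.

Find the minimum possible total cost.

Minimum total cost: 489

For any fixed open set, each sensor cluster goes to its cheapest open site; total = fixed + service.
{Site 3, Site 4}: M1→Site 4 8·5=40, M2→Site 4 7·21=147, M3→Site 4 7·7=49, M4→Site 3 6·12=72, M5→Site 3 4·17=68. Service 376; fixed 113; total 489.
{Site 1, Site 3}: M1→Site 1 10·5=50, M2→Site 1 10·21=210, M3→Site 1 5·7=35, M4→Site 3 6·12=72, M5→Site 1 2·17=34. Service 401; fixed 112; total 513.
{Site 1, Site 3, Site 4}: M1→Site 4 8·5=40, M2→Site 4 7·21=147, M3→Site 1 5·7=35, M4→Site 3 6·12=72, M5→Site 1 2·17=34. Service 328; fixed 189; total 517.
{Site 1, Site 2, Site 3, Site 4}: service 328 + fixed 267 = 595
No other subset beats 489.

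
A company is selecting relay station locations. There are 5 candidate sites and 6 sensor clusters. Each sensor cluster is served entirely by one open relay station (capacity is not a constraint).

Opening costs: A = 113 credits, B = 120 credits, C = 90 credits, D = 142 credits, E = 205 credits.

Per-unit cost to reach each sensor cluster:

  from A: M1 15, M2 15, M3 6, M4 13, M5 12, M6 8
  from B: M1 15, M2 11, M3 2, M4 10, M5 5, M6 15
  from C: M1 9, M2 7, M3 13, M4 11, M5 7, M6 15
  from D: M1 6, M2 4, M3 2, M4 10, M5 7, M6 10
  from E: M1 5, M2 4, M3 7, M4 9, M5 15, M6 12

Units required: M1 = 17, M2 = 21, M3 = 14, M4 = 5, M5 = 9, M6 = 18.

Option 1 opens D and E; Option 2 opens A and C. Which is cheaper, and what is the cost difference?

Option 1 is cheaper by 17.

Option 1: {D, E}: M1→E 5·17=85, M2→D 4·21=84, M3→D 2·14=28, M4→E 9·5=45, M5→D 7·9=63, M6→D 10·18=180. Service 485; fixed 347; total 832.
Option 2: {A, C}: M1→C 9·17=153, M2→C 7·21=147, M3→A 6·14=84, M4→C 11·5=55, M5→C 7·9=63, M6→A 8·18=144. Service 646; fixed 203; total 849.
Difference: |832 − 849| = 17.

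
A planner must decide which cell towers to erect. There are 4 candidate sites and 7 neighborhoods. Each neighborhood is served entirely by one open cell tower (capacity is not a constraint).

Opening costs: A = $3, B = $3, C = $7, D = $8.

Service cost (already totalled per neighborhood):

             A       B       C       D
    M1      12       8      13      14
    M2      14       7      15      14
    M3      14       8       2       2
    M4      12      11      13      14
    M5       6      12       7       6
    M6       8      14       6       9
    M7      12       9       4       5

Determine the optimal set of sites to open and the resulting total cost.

Open B and C; minimum total cost 55.

For any fixed open set, each neighborhood goes to its cheapest open site; total = fixed + service.
{B, C}: M1→B 8, M2→B 7, M3→C 2, M4→B 11, M5→C 7, M6→C 6, M7→C 4. Service 45; fixed 10; total 55.
{A, B, C}: M1→B 8, M2→B 7, M3→C 2, M4→B 11, M5→A 6, M6→C 6, M7→C 4. Service 44; fixed 13; total 57.
{B, D}: service 48 + fixed 11 = 59
{A, B, C, D}: M1→B 8, M2→B 7, M3→C 2, M4→B 11, M5→A 6, M6→C 6, M7→C 4. Service 44; fixed 21; total 65.
No other subset beats 55.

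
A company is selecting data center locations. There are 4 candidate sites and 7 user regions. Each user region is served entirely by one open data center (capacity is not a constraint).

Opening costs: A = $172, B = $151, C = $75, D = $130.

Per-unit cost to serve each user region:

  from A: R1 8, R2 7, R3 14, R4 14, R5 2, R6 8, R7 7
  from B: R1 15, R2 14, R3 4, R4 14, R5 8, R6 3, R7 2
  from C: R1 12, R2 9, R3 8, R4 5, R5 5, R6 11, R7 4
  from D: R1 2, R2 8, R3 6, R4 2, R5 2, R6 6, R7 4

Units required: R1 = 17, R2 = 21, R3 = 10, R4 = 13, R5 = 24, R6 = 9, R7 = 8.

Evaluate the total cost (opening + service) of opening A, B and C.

Each user region is assigned to its cheapest site among the open ones.
{A, B, C}: R1→A 8·17=136, R2→A 7·21=147, R3→B 4·10=40, R4→C 5·13=65, R5→A 2·24=48, R6→B 3·9=27, R7→B 2·8=16. Service 479; fixed 398; total 877.

Total cost: 877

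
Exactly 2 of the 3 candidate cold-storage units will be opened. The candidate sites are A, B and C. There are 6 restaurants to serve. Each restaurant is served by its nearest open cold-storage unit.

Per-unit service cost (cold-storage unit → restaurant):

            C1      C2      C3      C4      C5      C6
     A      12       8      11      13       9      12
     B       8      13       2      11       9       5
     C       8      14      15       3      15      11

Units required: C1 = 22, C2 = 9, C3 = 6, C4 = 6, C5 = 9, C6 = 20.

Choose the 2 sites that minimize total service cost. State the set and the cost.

With exactly 2 open, each restaurant uses its cheapest among the chosen.
{B, C}: C1→B 8·22=176, C2→B 13·9=117, C3→B 2·6=12, C4→C 3·6=18, C5→B 9·9=81, C6→B 5·20=100. Service cost 504.
{A, B}: service cost 507
{A, C}: service cost 633
Among all 3 size-2 choices, {B, C} is lowest.

Choose B and C; total service cost 504.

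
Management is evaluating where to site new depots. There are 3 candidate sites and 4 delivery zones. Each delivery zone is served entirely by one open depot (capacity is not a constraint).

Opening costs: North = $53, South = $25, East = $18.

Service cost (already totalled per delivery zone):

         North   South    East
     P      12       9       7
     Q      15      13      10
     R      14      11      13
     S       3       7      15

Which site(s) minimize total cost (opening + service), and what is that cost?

Open East only; minimum total cost 63.

For any fixed open set, each delivery zone goes to its cheapest open site; total = fixed + service.
{East}: P→East 7, Q→East 10, R→East 13, S→East 15. Service 45; fixed 18; total 63.
{South}: service 40 + fixed 25 = 65
{South, East}: P→East 7, Q→East 10, R→South 11, S→South 7. Service 35; fixed 43; total 78.
{North, South, East}: P→East 7, Q→East 10, R→South 11, S→North 3. Service 31; fixed 96; total 127.
(All 7 nonempty subsets were checked; East only is lowest.)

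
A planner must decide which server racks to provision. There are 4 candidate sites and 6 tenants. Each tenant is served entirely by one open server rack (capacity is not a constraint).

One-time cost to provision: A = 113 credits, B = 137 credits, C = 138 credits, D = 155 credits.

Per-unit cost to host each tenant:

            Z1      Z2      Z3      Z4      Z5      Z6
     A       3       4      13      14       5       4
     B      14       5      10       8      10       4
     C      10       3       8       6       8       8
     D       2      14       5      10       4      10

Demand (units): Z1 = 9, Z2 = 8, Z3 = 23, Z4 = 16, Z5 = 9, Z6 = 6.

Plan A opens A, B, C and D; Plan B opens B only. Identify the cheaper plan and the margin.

Plan B is cheaper by 81.

Plan A: {A, B, C, D}: Z1→D 2·9=18, Z2→C 3·8=24, Z3→D 5·23=115, Z4→C 6·16=96, Z5→D 4·9=36, Z6→A 4·6=24. Service 313; fixed 543; total 856.
Plan B: {B}: Z1→B 14·9=126, Z2→B 5·8=40, Z3→B 10·23=230, Z4→B 8·16=128, Z5→B 10·9=90, Z6→B 4·6=24. Service 638; fixed 137; total 775.
Difference: |856 − 775| = 81.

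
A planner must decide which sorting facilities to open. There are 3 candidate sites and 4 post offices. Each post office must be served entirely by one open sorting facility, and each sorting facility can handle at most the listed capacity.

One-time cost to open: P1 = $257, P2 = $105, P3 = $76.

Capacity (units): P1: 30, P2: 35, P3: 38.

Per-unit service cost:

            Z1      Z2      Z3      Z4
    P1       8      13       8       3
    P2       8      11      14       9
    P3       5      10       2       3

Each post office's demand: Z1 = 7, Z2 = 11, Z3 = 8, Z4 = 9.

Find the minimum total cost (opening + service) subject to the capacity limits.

Open {P3}: Z1→P3 5·7=35, Z2→P3 10·11=110, Z3→P3 2·8=16, Z4→P3 3·9=27.
Loads: P3 carries 35/38. Service 188; fixed 76; total 264.
Next best feasible plan costs 369.

Minimum total cost: 264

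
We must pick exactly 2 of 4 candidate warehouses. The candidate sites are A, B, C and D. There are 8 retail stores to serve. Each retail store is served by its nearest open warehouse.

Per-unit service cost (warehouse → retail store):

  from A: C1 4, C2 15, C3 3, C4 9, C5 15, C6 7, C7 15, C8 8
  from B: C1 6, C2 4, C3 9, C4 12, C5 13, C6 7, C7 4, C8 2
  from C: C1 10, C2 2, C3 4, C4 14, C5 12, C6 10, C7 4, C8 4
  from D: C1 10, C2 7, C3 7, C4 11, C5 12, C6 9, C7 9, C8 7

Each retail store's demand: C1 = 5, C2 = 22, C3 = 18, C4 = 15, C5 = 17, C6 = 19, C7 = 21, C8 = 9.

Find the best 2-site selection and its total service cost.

With exactly 2 open, each retail store uses its cheapest among the chosen.
{A, C}: C1→A 4·5=20, C2→C 2·22=44, C3→A 3·18=54, C4→A 9·15=135, C5→C 12·17=204, C6→A 7·19=133, C7→C 4·21=84, C8→C 4·9=36. Service cost 710.
{A, B}: service cost 753
{B, C}: service cost 765
Among all 6 size-2 choices, {A, C} is lowest.

Choose A and C; total service cost 710.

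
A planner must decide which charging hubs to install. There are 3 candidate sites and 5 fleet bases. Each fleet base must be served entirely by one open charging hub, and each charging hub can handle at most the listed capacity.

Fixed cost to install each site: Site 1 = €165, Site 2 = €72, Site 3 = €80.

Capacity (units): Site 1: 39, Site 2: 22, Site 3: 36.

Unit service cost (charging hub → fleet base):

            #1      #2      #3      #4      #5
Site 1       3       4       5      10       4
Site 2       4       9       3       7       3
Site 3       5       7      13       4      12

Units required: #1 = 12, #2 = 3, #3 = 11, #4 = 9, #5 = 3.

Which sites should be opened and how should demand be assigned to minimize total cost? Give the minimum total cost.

Open {Site 2, Site 3}: #1→Site 3 5·12=60, #2→Site 3 7·3=21, #3→Site 2 3·11=33, #4→Site 3 4·9=36, #5→Site 2 3·3=9.
Loads: Site 2 carries 14/22, Site 3 carries 24/36. Service 159; fixed 152; total 311.
Next best feasible plan costs 317.

Minimum total cost: 311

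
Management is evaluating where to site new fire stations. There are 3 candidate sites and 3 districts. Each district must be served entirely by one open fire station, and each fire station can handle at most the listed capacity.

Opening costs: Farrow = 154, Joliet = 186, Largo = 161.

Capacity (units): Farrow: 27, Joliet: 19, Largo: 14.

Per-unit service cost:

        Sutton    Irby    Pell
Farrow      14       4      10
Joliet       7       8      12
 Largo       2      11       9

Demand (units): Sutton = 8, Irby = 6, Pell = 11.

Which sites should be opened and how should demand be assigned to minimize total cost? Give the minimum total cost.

Open {Farrow}: Sutton→Farrow 14·8=112, Irby→Farrow 4·6=24, Pell→Farrow 10·11=110.
Loads: Farrow carries 25/27. Service 246; fixed 154; total 400.
Next best feasible plan costs 465.

Minimum total cost: 400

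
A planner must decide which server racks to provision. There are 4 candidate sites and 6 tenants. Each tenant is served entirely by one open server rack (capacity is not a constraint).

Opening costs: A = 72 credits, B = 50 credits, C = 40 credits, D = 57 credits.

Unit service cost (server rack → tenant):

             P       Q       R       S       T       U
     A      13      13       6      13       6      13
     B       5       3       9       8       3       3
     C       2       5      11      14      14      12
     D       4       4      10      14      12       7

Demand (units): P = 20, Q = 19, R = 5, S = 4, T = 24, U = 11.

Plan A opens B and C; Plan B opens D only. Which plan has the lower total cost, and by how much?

Plan A: {B, C}: P→C 2·20=40, Q→B 3·19=57, R→B 9·5=45, S→B 8·4=32, T→B 3·24=72, U→B 3·11=33. Service 279; fixed 90; total 369.
Plan B: {D}: P→D 4·20=80, Q→D 4·19=76, R→D 10·5=50, S→D 14·4=56, T→D 12·24=288, U→D 7·11=77. Service 627; fixed 57; total 684.
Difference: |369 − 684| = 315.

Plan A is cheaper by 315.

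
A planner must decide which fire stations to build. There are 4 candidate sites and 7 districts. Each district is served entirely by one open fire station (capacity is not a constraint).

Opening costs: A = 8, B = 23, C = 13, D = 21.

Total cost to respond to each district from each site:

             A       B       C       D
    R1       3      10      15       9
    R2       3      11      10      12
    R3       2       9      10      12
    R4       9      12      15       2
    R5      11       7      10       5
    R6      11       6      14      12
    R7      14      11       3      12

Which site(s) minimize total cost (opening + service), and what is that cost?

Open A only; minimum total cost 61.

For any fixed open set, each district goes to its cheapest open site; total = fixed + service.
{A}: R1→A 3, R2→A 3, R3→A 2, R4→A 9, R5→A 11, R6→A 11, R7→A 14. Service 53; fixed 8; total 61.
{A, C}: R1→A 3, R2→A 3, R3→A 2, R4→A 9, R5→C 10, R6→A 11, R7→C 3. Service 41; fixed 21; total 62.
{A, D}: service 38 + fixed 29 = 67
{A, B, C, D}: service 24 + fixed 65 = 89
No other subset beats 61.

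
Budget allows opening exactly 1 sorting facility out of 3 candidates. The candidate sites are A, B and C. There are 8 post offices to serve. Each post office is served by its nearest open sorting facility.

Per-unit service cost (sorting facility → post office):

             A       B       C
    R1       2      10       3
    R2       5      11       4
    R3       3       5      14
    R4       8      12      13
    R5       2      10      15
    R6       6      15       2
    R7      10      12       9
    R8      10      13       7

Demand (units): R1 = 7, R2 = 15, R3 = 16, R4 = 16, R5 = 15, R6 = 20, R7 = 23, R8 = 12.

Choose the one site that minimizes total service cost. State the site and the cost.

With exactly 1 open, each post office uses its cheapest among the chosen.
{A}: R1→A 2·7=14, R2→A 5·15=75, R3→A 3·16=48, R4→A 8·16=128, R5→A 2·15=30, R6→A 6·20=120, R7→A 10·23=230, R8→A 10·12=120. Service cost 765.
{C}: service cost 1069
{B}: service cost 1389
Among all 3 size-1 choices, {A} is lowest.

Choose A only; total service cost 765.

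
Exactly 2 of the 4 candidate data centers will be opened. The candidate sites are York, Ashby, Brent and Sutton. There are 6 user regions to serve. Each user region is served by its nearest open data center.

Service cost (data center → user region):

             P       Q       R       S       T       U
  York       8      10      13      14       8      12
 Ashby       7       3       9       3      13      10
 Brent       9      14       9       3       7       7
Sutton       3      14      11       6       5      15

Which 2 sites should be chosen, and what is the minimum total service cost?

Choose Ashby and Sutton; total service cost 33.

With exactly 2 open, each user region uses its cheapest among the chosen.
{Ashby, Sutton}: P→Sutton 3, Q→Ashby 3, R→Ashby 9, S→Ashby 3, T→Sutton 5, U→Ashby 10. Service cost 33.
{Ashby, Brent}: service cost 36
{York, Ashby}: service cost 40
Among all 6 size-2 choices, {Ashby, Sutton} is lowest.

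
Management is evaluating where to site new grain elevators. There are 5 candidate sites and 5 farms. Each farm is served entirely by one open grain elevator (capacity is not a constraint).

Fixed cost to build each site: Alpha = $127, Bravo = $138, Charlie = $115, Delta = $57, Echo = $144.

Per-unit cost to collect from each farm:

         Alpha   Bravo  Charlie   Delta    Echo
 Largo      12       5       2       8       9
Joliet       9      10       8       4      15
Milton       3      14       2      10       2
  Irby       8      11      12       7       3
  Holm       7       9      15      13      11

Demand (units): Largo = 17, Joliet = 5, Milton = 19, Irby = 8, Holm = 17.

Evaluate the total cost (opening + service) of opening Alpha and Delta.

Each farm is assigned to its cheapest site among the open ones.
{Alpha, Delta}: Largo→Delta 8·17=136, Joliet→Delta 4·5=20, Milton→Alpha 3·19=57, Irby→Delta 7·8=56, Holm→Alpha 7·17=119. Service 388; fixed 184; total 572.

Total cost: 572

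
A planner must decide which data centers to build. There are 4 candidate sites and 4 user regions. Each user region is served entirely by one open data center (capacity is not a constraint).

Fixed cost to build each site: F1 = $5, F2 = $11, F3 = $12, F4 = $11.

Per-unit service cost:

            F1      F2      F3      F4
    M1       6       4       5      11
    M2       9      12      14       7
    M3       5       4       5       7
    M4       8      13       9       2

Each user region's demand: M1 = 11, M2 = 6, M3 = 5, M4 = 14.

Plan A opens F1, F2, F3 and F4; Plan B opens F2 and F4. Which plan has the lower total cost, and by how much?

Plan A: {F1, F2, F3, F4}: M1→F2 4·11=44, M2→F4 7·6=42, M3→F2 4·5=20, M4→F4 2·14=28. Service 134; fixed 39; total 173.
Plan B: {F2, F4}: M1→F2 4·11=44, M2→F4 7·6=42, M3→F2 4·5=20, M4→F4 2·14=28. Service 134; fixed 22; total 156.
Difference: |173 − 156| = 17.

Plan B is cheaper by 17.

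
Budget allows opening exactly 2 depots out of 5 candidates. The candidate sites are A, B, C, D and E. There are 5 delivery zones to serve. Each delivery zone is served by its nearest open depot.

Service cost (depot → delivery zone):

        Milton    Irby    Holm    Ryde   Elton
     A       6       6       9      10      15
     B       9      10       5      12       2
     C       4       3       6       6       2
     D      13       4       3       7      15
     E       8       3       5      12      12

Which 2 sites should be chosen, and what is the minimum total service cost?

Choose C and D; total service cost 18.

With exactly 2 open, each delivery zone uses its cheapest among the chosen.
{C, D}: Milton→C 4, Irby→C 3, Holm→D 3, Ryde→C 6, Elton→C 2. Service cost 18.
{B, C}: service cost 20
{C, E}: service cost 20
Among all 10 size-2 choices, {C, D} is lowest.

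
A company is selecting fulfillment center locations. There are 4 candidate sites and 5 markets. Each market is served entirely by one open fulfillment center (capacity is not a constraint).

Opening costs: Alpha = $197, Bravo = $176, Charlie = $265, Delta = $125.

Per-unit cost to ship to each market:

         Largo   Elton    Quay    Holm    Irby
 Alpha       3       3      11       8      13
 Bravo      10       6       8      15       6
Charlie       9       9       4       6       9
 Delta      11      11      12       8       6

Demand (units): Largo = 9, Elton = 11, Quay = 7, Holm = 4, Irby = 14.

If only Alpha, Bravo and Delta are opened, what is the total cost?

Total cost: 730

Each market is assigned to its cheapest site among the open ones.
{Alpha, Bravo, Delta}: Largo→Alpha 3·9=27, Elton→Alpha 3·11=33, Quay→Bravo 8·7=56, Holm→Alpha 8·4=32, Irby→Bravo 6·14=84. Service 232; fixed 498; total 730.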